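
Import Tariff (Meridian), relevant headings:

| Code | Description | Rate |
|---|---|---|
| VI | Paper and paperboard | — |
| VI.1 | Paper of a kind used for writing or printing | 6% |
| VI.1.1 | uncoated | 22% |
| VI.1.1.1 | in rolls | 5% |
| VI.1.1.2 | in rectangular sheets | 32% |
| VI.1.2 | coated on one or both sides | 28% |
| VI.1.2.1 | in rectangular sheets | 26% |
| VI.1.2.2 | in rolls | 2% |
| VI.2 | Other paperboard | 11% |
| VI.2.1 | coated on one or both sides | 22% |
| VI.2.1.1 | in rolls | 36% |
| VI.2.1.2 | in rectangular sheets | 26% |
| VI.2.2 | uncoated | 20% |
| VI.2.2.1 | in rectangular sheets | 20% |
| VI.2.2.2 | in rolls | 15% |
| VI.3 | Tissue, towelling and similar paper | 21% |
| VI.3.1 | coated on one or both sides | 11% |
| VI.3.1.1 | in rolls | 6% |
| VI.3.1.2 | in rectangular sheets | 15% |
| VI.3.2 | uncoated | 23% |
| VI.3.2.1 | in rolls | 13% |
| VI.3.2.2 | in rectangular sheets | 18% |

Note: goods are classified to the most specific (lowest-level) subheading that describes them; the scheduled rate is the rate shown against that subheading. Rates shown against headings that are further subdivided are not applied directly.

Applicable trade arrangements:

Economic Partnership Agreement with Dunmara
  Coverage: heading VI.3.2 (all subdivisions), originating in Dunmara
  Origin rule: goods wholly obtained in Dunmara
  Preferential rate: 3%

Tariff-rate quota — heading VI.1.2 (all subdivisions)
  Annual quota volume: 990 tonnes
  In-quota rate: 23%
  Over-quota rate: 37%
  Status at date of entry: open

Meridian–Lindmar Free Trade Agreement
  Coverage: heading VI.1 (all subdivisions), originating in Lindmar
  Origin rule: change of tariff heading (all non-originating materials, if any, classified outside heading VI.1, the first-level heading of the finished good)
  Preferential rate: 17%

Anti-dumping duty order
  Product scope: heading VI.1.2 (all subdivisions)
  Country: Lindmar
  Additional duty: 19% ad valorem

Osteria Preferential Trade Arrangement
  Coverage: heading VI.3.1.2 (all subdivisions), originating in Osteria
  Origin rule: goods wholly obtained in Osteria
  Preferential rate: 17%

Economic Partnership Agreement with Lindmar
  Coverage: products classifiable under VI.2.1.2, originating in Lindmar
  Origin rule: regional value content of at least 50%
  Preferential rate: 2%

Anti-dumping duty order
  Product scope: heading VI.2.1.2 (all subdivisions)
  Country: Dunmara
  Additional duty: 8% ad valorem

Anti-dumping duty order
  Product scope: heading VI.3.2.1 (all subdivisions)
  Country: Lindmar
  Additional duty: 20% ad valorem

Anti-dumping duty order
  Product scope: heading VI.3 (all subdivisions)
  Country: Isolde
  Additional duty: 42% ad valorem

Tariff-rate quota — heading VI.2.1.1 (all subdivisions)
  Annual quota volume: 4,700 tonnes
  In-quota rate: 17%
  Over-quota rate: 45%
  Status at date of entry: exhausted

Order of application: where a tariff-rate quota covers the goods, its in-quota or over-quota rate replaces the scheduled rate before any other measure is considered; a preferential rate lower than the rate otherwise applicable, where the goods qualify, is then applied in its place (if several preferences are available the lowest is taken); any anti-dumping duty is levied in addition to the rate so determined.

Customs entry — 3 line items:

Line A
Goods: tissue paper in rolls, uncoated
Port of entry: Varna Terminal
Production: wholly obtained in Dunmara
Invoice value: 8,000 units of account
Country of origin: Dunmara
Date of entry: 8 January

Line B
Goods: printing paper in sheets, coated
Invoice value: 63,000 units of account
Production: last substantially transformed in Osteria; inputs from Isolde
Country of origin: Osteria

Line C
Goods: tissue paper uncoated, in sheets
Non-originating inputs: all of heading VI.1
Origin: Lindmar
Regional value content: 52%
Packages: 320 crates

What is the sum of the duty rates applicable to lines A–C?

44%

Line A: tissue paper → VI.3; uncoated → VI.3.2; in rolls → VI.3.2.1. Scheduled 13%. Dunmara agreement on VI.3.2: wholly obtained → 3% available; preferential 3%. → 3%.
Line B: printing paper → VI.1; coated → VI.1.2; in sheets → VI.1.2.1. Scheduled 26%. quota on VI.1.2 open → in-quota 23%; Osteria agreement on VI.3.1.2: VI.1.2.1 not covered. → 23%.
Line C: tissue paper → VI.3; uncoated → VI.3.2; in sheets → VI.3.2.2. Scheduled 18%. Lindmar agreement on VI.1: VI.3.2.2 not covered; Lindmar agreement on VI.2.1.2: VI.3.2.2 not covered. → 18%.
Sum: 3% + 23% + 18% = 44%.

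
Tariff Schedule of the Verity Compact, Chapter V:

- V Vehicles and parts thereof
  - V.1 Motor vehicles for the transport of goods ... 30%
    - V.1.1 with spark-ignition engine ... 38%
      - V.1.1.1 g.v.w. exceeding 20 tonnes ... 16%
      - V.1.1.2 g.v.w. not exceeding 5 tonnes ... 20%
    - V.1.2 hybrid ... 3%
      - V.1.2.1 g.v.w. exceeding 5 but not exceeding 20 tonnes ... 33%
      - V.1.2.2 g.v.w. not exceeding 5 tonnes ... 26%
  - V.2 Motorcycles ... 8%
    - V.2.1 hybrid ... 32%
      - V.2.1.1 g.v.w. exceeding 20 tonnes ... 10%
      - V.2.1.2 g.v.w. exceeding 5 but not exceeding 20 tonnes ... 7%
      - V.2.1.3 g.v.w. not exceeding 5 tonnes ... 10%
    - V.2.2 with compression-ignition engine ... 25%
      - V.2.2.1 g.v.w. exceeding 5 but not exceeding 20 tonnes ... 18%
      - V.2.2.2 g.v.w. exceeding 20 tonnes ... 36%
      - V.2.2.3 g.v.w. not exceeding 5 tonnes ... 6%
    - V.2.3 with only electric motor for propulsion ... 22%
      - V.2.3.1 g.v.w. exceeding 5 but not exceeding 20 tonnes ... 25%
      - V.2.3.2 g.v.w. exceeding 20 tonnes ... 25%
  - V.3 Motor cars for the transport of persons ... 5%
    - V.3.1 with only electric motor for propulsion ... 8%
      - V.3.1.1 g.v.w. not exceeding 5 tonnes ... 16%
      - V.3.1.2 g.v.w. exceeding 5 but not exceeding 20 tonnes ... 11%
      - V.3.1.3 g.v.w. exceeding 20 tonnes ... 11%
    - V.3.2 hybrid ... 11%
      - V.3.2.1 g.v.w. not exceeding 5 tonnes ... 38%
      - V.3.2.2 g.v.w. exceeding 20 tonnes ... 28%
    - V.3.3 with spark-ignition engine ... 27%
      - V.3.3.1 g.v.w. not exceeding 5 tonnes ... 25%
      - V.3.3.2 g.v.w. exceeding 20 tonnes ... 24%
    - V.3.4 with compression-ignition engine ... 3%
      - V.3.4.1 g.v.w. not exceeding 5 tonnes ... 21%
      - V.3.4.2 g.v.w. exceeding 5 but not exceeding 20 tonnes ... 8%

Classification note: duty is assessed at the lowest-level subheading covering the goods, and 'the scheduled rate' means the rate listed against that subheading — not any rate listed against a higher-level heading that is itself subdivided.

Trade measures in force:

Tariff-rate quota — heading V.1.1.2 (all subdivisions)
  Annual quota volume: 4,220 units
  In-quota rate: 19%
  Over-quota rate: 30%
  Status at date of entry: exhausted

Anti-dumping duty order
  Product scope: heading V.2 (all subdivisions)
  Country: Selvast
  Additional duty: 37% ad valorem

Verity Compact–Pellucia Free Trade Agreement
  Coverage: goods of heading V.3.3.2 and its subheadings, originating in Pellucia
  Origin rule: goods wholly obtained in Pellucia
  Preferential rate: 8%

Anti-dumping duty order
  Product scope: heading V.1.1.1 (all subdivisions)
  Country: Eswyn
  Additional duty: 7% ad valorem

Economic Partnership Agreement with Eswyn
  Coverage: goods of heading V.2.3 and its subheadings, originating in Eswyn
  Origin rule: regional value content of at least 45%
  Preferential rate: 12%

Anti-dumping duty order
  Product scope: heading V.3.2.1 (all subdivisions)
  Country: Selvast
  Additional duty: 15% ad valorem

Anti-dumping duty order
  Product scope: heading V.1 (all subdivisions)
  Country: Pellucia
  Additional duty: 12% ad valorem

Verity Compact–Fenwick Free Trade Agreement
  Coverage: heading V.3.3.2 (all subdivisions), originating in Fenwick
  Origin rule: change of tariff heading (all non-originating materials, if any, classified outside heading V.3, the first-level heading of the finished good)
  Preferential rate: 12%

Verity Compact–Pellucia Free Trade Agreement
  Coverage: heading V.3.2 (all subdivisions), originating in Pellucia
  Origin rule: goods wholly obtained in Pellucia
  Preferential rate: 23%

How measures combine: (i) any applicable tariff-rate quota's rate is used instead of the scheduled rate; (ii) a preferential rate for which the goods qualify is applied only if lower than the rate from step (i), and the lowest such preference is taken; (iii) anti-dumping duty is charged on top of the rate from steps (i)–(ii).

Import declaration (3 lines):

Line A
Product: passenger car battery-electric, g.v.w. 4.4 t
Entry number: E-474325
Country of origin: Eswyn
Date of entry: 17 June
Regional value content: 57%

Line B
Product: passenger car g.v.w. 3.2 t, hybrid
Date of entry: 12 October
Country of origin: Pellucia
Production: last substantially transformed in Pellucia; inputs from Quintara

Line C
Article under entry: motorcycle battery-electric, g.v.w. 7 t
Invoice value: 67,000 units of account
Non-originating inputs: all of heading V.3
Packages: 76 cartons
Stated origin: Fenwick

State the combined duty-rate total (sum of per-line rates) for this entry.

Line A: passenger car → V.3; battery-electric → V.3.1; g.v.w. 4.4 t → V.3.1.1. Scheduled 16%. Eswyn agreement on V.2.3: V.3.1.1 not covered. → 16%.
Line B: passenger car → V.3; hybrid → V.3.2; g.v.w. 3.2 t → V.3.2.1. Scheduled 38%. Pellucia agreement on V.3.3.2: V.3.2.1 not covered; Pellucia agreement on V.3.2: not wholly obtained. → 38%.
Line C: motorcycle → V.2; battery-electric → V.2.3; g.v.w. 7 t → V.2.3.1. Scheduled 25%. Fenwick agreement on V.3.3.2: V.2.3.1 not covered. → 25%.
Sum: 16% + 38% + 25% = 79%.

79%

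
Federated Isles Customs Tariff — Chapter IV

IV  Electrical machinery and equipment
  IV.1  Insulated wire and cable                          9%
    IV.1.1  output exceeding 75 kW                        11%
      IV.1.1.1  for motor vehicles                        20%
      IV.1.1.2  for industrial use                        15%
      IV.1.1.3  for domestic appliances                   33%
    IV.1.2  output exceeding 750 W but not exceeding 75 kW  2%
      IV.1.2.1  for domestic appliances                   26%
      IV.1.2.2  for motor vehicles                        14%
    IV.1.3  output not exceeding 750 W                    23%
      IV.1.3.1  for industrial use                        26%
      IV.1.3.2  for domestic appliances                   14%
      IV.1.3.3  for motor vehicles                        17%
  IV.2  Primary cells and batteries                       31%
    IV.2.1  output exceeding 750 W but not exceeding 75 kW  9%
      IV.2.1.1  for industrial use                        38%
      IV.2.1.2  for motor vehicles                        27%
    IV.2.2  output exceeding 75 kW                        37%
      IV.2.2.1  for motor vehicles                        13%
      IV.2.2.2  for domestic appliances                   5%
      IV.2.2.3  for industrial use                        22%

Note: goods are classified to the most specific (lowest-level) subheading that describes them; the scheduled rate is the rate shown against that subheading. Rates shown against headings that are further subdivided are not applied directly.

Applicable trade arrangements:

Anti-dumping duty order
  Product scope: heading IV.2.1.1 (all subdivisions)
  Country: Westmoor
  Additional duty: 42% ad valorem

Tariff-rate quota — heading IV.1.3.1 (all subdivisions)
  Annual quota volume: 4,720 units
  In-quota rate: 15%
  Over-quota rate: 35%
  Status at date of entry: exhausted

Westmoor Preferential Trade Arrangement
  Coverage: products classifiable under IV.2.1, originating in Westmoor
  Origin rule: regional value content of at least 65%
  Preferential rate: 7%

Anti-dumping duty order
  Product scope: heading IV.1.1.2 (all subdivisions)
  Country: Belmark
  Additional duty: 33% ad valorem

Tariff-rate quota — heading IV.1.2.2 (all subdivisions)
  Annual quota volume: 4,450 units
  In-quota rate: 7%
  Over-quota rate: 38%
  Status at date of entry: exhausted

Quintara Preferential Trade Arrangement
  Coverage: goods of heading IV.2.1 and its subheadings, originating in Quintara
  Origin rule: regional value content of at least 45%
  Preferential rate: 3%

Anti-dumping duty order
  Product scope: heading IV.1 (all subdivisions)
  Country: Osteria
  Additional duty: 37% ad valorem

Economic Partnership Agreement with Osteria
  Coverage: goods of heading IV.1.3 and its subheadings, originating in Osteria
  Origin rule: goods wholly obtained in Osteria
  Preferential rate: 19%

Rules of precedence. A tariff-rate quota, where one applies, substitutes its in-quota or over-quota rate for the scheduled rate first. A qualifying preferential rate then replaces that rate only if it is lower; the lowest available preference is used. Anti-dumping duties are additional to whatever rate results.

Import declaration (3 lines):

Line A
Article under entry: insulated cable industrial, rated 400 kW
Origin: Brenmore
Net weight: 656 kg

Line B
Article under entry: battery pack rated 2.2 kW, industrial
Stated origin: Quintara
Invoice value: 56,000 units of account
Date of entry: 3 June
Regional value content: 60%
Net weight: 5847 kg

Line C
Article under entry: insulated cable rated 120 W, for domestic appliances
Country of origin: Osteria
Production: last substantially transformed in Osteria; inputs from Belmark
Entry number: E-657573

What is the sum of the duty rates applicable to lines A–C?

Line A: insulated cable → IV.1; rated 400 kW → IV.1.1; industrial → IV.1.1.2. Scheduled 15%. No special measure applies. → 15%.
Line B: battery pack → IV.2; rated 2.2 kW → IV.2.1; industrial → IV.2.1.1. Scheduled 38%. Quintara agreement on IV.2.1: RVC ≥ 45% → 3% available; preferential 3%. → 3%.
Line C: insulated cable → IV.1; rated 120 W → IV.1.3; for domestic appliances → IV.1.3.2. Scheduled 14%. Osteria agreement on IV.1.3: not wholly obtained; anti-dumping (Osteria, IV.1): +37%; total 14% + 37% = 51%. → 51%.
Sum: 15% + 3% + 51% = 69%.

69%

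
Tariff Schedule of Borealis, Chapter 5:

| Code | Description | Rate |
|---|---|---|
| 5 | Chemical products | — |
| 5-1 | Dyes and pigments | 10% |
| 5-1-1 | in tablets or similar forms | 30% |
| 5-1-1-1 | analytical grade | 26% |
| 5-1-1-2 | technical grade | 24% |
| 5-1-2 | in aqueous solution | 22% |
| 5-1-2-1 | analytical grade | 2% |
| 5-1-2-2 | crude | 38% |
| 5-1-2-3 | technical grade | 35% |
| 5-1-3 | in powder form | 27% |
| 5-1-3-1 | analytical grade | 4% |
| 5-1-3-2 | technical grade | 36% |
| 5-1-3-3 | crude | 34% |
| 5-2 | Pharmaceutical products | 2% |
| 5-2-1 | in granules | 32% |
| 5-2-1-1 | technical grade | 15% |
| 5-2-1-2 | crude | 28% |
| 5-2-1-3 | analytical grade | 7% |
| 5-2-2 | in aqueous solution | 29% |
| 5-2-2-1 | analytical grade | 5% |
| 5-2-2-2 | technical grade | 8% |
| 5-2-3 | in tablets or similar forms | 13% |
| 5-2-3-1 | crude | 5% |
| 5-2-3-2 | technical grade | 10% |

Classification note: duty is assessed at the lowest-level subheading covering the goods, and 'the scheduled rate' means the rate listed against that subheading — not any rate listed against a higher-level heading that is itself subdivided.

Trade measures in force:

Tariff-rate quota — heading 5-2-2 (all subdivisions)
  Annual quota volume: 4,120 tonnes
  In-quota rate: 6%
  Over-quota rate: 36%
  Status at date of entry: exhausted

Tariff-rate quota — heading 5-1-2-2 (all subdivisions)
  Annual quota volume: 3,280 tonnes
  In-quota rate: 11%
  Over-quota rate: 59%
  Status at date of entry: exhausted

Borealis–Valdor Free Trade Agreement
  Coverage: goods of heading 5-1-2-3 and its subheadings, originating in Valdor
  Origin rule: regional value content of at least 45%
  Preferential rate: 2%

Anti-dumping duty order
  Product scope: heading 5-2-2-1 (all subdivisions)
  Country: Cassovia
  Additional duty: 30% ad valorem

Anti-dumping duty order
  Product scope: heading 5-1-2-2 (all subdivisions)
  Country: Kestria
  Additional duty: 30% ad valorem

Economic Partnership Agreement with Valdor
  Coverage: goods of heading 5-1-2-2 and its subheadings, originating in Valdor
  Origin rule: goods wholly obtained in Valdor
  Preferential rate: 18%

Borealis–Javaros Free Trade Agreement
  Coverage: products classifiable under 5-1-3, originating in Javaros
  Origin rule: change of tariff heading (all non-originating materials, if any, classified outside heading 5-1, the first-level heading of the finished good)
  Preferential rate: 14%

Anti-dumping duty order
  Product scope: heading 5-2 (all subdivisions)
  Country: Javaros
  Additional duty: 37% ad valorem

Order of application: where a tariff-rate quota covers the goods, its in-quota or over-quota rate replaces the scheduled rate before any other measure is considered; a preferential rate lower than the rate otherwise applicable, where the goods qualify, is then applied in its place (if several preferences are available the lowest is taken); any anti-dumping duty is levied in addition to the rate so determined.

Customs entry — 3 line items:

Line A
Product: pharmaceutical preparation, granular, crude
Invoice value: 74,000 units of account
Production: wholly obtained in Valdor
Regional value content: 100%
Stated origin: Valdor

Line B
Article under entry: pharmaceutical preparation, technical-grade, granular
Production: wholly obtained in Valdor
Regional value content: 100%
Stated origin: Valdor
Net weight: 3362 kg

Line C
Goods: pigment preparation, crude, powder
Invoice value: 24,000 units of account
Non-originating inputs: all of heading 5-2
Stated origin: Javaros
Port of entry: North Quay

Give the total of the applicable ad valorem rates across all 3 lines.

57%

Line A: pharmaceutical → 5-2; granular → 5-2-1; crude → 5-2-1-2. Scheduled 28%. Valdor agreement on 5-1-2-3: 5-2-1-2 not covered; Valdor agreement on 5-1-2-2: 5-2-1-2 not covered. → 28%.
Line B: pharmaceutical → 5-2; granular → 5-2-1; technical-grade → 5-2-1-1. Scheduled 15%. Valdor agreement on 5-1-2-3: 5-2-1-1 not covered; Valdor agreement on 5-1-2-2: 5-2-1-1 not covered. → 15%.
Line C: pigment → 5-1; powder → 5-1-3; crude → 5-1-3-3. Scheduled 34%. Javaros agreement on 5-1-3: CTH met → 14% available; preferential 14%. → 14%.
Sum: 28% + 15% + 14% = 57%.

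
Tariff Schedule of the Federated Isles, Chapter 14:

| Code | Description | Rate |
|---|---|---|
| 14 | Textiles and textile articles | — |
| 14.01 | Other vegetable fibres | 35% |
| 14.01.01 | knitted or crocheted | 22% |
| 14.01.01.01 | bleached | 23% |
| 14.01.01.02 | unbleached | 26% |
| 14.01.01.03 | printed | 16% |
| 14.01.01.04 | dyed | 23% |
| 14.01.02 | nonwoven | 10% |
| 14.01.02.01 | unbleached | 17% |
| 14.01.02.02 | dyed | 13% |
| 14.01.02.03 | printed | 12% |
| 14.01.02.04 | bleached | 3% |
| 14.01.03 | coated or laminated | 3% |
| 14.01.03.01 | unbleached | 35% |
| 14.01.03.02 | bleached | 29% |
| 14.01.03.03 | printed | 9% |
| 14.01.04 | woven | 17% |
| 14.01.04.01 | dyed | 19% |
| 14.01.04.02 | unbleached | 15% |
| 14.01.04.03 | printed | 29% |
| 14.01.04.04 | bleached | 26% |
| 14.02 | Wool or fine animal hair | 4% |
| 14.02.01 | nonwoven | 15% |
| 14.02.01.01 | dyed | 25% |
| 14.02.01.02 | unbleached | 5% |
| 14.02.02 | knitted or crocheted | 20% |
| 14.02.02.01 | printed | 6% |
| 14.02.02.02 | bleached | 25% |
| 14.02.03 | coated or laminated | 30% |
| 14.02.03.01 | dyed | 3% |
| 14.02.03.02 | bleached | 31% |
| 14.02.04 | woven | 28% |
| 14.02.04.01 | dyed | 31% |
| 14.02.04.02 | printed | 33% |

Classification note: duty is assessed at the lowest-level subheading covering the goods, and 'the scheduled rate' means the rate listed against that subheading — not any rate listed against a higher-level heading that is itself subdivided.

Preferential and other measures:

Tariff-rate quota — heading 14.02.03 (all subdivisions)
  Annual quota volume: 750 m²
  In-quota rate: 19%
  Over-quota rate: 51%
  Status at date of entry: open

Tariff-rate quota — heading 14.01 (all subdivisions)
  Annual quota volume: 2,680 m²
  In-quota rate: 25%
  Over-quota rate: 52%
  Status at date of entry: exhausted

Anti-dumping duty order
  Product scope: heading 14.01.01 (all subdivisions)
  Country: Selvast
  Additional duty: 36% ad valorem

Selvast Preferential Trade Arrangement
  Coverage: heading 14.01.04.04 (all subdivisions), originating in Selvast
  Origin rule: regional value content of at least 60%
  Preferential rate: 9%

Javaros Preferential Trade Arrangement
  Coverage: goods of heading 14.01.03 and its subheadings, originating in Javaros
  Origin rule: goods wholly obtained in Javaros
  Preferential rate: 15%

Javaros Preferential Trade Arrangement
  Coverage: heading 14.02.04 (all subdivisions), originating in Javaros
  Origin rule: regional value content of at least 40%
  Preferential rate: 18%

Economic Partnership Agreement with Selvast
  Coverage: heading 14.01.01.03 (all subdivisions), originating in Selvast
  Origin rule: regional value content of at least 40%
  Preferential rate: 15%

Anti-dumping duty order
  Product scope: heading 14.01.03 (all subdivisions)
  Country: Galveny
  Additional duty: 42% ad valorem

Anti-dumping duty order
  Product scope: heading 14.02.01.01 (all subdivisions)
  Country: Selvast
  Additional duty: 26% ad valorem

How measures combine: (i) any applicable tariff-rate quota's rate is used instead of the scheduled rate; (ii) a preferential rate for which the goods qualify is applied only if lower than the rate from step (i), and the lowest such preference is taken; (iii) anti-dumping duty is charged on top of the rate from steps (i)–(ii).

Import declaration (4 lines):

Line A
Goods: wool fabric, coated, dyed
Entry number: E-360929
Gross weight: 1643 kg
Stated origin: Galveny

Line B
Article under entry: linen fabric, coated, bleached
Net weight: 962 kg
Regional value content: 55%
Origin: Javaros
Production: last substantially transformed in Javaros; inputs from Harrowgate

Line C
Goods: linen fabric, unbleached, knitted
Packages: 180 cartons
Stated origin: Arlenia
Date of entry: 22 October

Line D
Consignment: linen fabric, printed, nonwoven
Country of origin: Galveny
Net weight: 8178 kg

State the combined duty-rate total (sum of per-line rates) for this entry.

175%

Line A: wool → 14.02; coated → 14.02.03; dyed → 14.02.03.01. Scheduled 3%. quota on 14.02.03 open → in-quota 19%. → 19%.
Line B: linen → 14.01; coated → 14.01.03; bleached → 14.01.03.02. Scheduled 29%. quota on 14.01 exhausted → over-quota 52%; Javaros agreement on 14.01.03: not wholly obtained; Javaros agreement on 14.02.04: 14.01.03.02 not covered. → 52%.
Line C: linen → 14.01; knitted → 14.01.01; unbleached → 14.01.01.02. Scheduled 26%. quota on 14.01 exhausted → over-quota 52%. → 52%.
Line D: linen → 14.01; nonwoven → 14.01.02; printed → 14.01.02.03. Scheduled 12%. quota on 14.01 exhausted → over-quota 52%. → 52%.
Sum: 19% + 52% + 52% + 52% = 175%.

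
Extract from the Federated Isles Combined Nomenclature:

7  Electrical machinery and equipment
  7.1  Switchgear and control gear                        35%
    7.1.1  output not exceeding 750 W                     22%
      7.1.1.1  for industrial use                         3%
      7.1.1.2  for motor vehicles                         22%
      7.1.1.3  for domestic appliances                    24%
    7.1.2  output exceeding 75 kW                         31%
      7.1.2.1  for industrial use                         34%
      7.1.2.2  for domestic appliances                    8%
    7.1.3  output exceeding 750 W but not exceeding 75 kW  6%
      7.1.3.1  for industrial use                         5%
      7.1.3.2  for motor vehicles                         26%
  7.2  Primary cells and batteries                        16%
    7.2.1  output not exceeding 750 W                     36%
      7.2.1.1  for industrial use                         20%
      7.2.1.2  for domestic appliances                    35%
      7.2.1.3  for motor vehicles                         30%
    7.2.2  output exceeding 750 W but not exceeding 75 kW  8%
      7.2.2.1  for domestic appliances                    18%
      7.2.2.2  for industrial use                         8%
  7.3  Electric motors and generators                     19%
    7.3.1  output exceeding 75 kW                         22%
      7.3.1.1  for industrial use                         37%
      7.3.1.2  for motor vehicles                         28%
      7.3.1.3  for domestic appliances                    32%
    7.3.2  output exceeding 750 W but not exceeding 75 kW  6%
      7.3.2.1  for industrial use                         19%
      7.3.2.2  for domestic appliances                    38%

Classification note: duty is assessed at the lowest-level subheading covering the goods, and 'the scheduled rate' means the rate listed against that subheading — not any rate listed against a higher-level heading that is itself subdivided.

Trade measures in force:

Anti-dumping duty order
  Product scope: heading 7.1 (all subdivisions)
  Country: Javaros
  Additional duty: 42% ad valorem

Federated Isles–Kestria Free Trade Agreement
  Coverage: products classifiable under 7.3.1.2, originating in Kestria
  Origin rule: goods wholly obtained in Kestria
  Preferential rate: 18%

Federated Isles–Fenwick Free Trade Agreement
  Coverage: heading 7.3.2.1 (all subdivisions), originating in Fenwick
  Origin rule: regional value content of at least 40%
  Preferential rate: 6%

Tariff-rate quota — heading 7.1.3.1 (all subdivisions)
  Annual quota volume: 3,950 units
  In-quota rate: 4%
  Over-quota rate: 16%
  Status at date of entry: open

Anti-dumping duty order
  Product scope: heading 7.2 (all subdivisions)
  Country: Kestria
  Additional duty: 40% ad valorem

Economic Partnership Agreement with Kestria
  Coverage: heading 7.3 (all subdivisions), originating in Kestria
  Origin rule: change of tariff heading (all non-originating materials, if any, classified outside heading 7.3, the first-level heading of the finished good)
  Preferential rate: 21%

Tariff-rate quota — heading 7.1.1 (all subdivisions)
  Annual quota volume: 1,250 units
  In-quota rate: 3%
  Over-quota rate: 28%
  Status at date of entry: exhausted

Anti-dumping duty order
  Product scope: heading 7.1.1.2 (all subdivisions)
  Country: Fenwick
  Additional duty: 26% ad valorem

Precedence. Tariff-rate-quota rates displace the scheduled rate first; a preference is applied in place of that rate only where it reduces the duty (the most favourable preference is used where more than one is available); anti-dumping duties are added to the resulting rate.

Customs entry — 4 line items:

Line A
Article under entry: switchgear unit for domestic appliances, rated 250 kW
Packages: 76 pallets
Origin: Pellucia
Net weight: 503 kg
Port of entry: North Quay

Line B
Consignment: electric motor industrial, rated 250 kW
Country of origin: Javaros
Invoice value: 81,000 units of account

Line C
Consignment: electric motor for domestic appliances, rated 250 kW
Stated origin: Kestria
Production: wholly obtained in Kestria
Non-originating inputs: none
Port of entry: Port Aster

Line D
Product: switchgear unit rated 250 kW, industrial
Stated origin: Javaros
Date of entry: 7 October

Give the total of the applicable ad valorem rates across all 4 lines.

142%

Line A: switchgear unit → 7.1; rated 250 kW → 7.1.2; for domestic appliances → 7.1.2.2. Scheduled 8%. No special measure applies. → 8%.
Line B: electric motor → 7.3; rated 250 kW → 7.3.1; industrial → 7.3.1.1. Scheduled 37%. No special measure applies. → 37%.
Line C: electric motor → 7.3; rated 250 kW → 7.3.1; for domestic appliances → 7.3.1.3. Scheduled 32%. Kestria agreement on 7.3.1.2: 7.3.1.3 not covered; Kestria agreement on 7.3: CTH met → 21% available; preferential 21%. → 21%.
Line D: switchgear unit → 7.1; rated 250 kW → 7.1.2; industrial → 7.1.2.1. Scheduled 34%. anti-dumping (Javaros, 7.1): +42%; total 34% + 42% = 76%. → 76%.
Sum: 8% + 37% + 21% + 76% = 142%.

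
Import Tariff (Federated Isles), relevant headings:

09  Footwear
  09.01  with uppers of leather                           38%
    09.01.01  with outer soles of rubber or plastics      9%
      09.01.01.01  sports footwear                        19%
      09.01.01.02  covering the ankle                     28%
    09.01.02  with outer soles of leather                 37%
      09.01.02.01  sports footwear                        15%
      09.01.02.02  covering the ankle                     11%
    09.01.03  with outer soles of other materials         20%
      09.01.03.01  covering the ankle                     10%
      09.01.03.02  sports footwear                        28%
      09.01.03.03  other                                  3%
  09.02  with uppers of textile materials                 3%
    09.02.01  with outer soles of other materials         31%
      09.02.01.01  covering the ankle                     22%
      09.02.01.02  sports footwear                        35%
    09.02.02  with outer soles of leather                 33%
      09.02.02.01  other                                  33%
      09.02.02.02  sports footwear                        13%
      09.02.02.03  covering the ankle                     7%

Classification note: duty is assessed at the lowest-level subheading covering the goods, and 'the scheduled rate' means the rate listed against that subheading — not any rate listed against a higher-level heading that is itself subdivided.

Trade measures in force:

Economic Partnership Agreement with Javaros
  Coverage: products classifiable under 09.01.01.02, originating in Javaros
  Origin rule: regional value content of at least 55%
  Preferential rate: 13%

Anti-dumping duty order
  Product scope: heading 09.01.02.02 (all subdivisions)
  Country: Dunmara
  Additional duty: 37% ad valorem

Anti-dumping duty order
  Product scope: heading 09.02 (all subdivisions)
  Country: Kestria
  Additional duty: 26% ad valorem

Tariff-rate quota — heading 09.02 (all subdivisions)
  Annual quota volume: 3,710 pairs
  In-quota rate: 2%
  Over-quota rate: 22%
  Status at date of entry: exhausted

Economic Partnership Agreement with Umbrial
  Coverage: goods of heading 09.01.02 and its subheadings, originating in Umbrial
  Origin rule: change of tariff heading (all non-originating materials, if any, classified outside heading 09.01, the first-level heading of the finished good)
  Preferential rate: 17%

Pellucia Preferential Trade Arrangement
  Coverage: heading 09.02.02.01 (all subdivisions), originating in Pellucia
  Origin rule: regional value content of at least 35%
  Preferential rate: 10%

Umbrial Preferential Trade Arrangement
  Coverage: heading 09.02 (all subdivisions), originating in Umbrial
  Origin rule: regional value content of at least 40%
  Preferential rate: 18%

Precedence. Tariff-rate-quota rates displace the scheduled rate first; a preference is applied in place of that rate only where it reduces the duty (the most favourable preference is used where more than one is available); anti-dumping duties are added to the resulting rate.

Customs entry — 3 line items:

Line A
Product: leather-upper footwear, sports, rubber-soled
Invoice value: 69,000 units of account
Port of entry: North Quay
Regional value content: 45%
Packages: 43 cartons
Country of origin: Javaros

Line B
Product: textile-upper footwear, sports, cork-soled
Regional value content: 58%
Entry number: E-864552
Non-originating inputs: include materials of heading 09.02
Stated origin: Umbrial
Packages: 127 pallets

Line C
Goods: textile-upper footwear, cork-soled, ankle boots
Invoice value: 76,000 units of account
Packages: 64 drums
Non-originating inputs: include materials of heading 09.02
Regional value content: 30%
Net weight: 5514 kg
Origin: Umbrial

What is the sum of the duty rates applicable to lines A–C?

59%

Line A: leather-upper → 09.01; rubber-soled → 09.01.01; sports → 09.01.01.01. Scheduled 19%. Javaros agreement on 09.01.01.02: 09.01.01.01 not covered. → 19%.
Line B: textile-upper → 09.02; cork-soled → 09.02.01; sports → 09.02.01.02. Scheduled 35%. quota on 09.02 exhausted → over-quota 22%; Umbrial agreement on 09.01.02: 09.02.01.02 not covered; Umbrial agreement on 09.02: RVC ≥ 40% → 18% available; preferential 18%. → 18%.
Line C: textile-upper → 09.02; cork-soled → 09.02.01; ankle boots → 09.02.01.01. Scheduled 22%. quota on 09.02 exhausted → over-quota 22%; Umbrial agreement on 09.01.02: 09.02.01.01 not covered; Umbrial agreement on 09.02: RVC < 40%. → 22%.
Sum: 19% + 18% + 22% = 59%.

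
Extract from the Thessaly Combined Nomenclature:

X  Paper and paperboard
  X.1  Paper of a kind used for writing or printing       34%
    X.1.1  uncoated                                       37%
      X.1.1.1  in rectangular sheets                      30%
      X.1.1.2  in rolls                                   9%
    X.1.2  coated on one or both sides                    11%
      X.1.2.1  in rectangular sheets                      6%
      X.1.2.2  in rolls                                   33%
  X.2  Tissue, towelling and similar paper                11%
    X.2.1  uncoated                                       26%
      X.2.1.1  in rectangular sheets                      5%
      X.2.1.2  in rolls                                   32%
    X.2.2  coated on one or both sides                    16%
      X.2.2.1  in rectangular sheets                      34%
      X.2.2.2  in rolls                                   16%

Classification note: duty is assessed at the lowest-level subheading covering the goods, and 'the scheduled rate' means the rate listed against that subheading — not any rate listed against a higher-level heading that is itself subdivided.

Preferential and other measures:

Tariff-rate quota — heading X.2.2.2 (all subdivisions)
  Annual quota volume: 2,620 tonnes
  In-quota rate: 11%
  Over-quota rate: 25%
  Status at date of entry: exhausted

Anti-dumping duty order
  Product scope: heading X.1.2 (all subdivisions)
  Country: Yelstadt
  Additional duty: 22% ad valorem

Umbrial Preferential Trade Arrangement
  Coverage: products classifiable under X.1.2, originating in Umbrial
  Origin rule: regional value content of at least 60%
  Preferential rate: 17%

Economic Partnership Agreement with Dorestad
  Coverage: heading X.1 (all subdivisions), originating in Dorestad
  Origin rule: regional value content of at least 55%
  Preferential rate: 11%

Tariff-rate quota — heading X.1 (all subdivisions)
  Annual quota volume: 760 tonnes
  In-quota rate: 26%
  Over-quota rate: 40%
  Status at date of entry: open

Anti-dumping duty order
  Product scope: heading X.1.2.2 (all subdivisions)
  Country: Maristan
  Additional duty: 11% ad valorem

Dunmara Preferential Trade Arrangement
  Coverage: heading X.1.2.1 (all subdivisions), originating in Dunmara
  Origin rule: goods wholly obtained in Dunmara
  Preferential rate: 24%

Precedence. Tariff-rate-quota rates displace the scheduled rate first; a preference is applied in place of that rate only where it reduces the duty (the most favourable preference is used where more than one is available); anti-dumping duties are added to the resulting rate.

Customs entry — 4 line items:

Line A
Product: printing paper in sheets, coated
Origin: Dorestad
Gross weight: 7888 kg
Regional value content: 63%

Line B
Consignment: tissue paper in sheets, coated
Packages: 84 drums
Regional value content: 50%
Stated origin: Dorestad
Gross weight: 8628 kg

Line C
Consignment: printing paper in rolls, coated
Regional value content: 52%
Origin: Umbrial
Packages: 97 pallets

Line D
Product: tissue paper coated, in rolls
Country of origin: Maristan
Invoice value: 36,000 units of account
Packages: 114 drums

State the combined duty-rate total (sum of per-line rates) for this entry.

96%

Line A: printing paper → X.1; coated → X.1.2; in sheets → X.1.2.1. Scheduled 6%. quota on X.1 open → in-quota 26%; Dorestad agreement on X.1: RVC ≥ 55% → 11% available; preferential 11%. → 11%.
Line B: tissue paper → X.2; coated → X.2.2; in sheets → X.2.2.1. Scheduled 34%. Dorestad agreement on X.1: X.2.2.1 not covered. → 34%.
Line C: printing paper → X.1; coated → X.1.2; in rolls → X.1.2.2. Scheduled 33%. quota on X.1 open → in-quota 26%; Umbrial agreement on X.1.2: RVC < 60%. → 26%.
Line D: tissue paper → X.2; coated → X.2.2; in rolls → X.2.2.2. Scheduled 16%. quota on X.2.2.2 exhausted → over-quota 25%. → 25%.
Sum: 11% + 34% + 26% + 25% = 96%.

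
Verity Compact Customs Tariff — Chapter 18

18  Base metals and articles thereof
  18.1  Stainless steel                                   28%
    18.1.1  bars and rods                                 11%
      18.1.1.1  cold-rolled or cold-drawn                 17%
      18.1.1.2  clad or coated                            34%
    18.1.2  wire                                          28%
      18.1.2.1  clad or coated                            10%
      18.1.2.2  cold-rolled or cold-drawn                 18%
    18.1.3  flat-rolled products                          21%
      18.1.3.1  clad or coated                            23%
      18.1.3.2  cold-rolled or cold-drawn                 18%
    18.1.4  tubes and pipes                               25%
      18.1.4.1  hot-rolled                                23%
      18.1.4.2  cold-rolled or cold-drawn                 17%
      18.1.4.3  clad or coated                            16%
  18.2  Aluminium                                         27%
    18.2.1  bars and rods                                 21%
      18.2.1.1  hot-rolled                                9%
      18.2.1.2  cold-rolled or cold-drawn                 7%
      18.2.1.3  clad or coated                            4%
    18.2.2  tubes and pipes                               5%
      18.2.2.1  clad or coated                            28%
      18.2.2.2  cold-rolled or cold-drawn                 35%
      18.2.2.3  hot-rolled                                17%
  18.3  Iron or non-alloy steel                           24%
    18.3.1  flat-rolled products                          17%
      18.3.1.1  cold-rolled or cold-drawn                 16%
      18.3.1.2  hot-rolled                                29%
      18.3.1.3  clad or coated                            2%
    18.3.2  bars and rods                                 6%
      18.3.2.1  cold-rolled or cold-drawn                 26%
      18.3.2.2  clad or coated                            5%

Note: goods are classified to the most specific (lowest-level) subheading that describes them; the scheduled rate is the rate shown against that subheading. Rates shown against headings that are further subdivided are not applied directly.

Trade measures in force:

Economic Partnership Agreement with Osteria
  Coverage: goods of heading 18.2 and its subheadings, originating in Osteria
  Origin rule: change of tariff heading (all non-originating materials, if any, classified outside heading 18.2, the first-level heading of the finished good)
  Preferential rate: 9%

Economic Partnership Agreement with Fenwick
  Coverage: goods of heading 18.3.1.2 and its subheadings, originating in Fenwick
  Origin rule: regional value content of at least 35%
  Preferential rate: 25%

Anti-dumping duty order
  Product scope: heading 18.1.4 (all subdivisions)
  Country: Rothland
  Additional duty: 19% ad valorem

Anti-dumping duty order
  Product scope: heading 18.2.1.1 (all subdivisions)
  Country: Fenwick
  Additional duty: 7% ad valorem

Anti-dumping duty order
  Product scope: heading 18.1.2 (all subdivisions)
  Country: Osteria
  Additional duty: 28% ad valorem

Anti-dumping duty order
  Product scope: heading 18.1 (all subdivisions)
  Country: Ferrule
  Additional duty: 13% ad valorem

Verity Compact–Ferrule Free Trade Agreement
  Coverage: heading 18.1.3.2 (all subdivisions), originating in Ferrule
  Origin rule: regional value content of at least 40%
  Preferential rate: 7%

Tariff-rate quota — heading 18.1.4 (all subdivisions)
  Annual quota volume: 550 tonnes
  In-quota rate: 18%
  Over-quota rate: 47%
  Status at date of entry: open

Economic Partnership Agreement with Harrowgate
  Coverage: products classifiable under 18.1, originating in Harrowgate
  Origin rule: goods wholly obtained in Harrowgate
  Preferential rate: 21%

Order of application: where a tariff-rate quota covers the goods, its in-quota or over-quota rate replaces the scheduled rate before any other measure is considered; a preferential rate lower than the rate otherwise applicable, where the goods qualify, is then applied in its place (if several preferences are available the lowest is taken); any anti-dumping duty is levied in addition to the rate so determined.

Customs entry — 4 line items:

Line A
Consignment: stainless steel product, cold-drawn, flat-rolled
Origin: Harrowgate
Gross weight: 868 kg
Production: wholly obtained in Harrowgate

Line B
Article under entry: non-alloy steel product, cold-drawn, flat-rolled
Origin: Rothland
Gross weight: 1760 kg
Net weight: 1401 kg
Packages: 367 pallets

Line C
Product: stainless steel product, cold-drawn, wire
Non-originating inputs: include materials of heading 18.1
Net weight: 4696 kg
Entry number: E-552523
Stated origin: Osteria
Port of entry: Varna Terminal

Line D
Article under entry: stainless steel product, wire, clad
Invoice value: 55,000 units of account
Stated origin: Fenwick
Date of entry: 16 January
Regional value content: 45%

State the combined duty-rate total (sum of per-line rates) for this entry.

Line A: stainless steel → 18.1; flat-rolled → 18.1.3; cold-drawn → 18.1.3.2. Scheduled 18%. Harrowgate agreement on 18.1: wholly obtained → 21% available; preference 21% not lower than 18% → no reduction. → 18%.
Line B: non-alloy steel → 18.3; flat-rolled → 18.3.1; cold-drawn → 18.3.1.1. Scheduled 16%. No special measure applies. → 16%.
Line C: stainless steel → 18.1; wire → 18.1.2; cold-drawn → 18.1.2.2. Scheduled 18%. Osteria agreement on 18.2: 18.1.2.2 not covered; anti-dumping (Osteria, 18.1.2): +28%; total 18% + 28% = 46%. → 46%.
Line D: stainless steel → 18.1; wire → 18.1.2; clad → 18.1.2.1. Scheduled 10%. Fenwick agreement on 18.3.1.2: 18.1.2.1 not covered. → 10%.
Sum: 18% + 16% + 46% + 10% = 90%.

90%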